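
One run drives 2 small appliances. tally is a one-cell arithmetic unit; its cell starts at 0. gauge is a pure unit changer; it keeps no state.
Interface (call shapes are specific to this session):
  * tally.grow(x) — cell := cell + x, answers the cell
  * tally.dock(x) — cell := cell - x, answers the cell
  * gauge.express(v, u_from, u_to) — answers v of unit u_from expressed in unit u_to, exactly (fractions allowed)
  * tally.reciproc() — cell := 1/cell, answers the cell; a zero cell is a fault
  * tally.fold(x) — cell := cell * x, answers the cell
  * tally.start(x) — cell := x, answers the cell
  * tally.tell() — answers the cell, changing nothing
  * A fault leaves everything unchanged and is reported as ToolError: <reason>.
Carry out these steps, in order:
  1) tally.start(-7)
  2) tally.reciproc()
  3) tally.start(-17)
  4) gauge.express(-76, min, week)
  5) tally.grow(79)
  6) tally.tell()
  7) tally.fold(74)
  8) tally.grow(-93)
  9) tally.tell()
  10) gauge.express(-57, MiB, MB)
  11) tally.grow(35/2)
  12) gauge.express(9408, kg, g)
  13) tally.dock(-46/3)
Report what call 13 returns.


Answer: 27167/6

Derivation:
;; 1. start(x→-7) == -7
;; 2. reciproc() == -1/7
;; 3. start(x→-17) == -17
;; 4. express(v→-76, u_from→min, u_to→week) == -19/2520
;; 5. grow(x→79) == 62
;; 6. tell() == 62
;; 7. fold(x→74) == 4588
;; 8. grow(x→-93) == 4495
;; 9. tell() == 4495
;; 10. express(v→-57, u_from→MiB, u_to→MB) == -933888/15625
;; 11. grow(x→35/2) == 9025/2
;; 12. express(v→9408, u_from→kg, u_to→g) == 9408000
;; 13. dock(x→-46/3) == 27167/6


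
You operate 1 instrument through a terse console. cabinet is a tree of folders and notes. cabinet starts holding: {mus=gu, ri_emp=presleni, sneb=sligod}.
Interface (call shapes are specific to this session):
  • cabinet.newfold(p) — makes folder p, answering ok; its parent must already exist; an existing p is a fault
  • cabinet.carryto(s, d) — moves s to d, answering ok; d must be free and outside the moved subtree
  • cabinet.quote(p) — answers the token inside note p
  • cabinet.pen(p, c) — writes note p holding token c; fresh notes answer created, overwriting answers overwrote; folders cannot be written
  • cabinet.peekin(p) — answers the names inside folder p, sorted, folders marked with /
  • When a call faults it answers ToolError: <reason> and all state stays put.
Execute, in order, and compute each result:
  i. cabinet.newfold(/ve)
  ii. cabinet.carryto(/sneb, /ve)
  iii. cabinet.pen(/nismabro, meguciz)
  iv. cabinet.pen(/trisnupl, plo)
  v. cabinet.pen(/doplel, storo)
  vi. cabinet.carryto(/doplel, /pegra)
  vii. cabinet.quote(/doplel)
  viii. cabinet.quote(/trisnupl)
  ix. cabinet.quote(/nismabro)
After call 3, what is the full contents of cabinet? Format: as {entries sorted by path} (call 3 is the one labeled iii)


Answer: {mus=gu, nismabro=meguciz, ri_emp=presleni, sneb=sligod, ve/}

Derivation:
-> cabinet.newfold(p='/ve')
<- ok
-> cabinet.carryto(s='/sneb', d='/ve')
<- ToolError: exists
-> cabinet.pen(p='/nismabro', c='meguciz')
<- created
-> cabinet.pen(p='/trisnupl', c='plo')
<- created
-> cabinet.pen(p='/doplel', c='storo')
<- created
-> cabinet.carryto(s='/doplel', d='/pegra')
<- ok
-> cabinet.quote(p='/doplel')
<- ToolError: not found
-> cabinet.quote(p='/trisnupl')
<- plo
-> cabinet.quote(p='/nismabro')
<- meguciz


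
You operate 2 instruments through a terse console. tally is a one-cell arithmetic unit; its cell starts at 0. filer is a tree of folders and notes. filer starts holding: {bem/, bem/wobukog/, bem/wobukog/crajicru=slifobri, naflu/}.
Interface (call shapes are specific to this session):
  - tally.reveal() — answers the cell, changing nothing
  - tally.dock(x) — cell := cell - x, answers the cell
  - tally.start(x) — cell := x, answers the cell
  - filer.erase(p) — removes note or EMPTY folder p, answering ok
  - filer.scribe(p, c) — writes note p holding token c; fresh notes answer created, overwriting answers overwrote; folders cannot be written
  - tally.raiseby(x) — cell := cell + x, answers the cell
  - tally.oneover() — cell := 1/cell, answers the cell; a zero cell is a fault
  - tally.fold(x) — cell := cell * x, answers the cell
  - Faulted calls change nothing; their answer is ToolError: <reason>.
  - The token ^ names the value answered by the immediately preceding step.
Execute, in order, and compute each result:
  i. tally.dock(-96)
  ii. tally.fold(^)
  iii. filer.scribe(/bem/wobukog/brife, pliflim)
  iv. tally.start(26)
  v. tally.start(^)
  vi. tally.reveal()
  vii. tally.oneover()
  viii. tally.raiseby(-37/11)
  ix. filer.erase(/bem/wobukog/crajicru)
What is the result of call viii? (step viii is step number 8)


% dock x='-96'
  96
% fold x='^'
  9216
% scribe p='/bem/wobukog/brife' c='pliflim'
  created
% start x='26'
  26
% start x='^'
  26
% reveal
  26
% oneover
  1/26
% raiseby x='-37/11'
  -951/286
% erase p='/bem/wobukog/crajicru'
  ok

Answer: -951/286


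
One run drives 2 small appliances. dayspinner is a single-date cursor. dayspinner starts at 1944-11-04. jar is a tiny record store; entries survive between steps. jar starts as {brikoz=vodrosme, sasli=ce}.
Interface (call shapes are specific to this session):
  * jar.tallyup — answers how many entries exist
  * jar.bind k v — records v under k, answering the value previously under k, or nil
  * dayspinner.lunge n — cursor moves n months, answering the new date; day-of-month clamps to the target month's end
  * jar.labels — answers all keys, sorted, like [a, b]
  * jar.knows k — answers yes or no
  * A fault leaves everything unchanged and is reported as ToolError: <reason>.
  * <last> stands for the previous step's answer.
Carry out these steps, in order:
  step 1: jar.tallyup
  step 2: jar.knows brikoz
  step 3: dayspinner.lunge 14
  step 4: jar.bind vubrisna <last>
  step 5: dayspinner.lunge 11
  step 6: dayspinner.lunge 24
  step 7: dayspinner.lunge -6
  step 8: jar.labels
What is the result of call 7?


I call tallyup(), and observe 2.
Then knows passing k→brikoz, → yes.
Now I run lunge passing n→14: 1946-01-04.
Next I call bind passing k→vubrisna, v→<last>, and see nil.
Using lunge passing n→11, yielding 1946-12-04.
Invoking lunge passing n→24: 1948-12-04.
Next I call lunge passing n→-6, which returns 1948-06-04.
I try labels, and see [brikoz, sasli, vubrisna].

Answer: 1948-06-04


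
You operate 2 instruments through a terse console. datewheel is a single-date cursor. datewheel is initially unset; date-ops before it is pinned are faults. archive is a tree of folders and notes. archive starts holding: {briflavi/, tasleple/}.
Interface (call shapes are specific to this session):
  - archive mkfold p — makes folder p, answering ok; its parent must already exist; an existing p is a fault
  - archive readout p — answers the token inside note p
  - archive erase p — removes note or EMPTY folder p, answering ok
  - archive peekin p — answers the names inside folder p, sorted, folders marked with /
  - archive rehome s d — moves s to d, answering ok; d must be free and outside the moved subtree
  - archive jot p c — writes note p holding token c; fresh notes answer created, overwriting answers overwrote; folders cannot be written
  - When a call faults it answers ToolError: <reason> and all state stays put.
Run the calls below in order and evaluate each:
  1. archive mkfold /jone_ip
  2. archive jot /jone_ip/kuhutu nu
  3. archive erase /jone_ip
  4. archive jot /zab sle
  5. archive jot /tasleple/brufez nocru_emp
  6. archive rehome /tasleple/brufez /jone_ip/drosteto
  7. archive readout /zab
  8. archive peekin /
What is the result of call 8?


Answer: [briflavi/, jone_ip/, tasleple/, zab]

Derivation:
# archive mkfold(/jone_ip) => ok
# archive jot(/jone_ip/kuhutu, nu) => created
# archive erase(/jone_ip) => ToolError: not empty
# archive jot(/zab, sle) => created
# archive jot(/tasleple/brufez, nocru_emp) => created
# archive rehome(/tasleple/brufez, /jone_ip/drosteto) => ok
# archive readout(/zab) => sle
# archive peekin(/) => [briflavi/, jone_ip/, tasleple/, zab]


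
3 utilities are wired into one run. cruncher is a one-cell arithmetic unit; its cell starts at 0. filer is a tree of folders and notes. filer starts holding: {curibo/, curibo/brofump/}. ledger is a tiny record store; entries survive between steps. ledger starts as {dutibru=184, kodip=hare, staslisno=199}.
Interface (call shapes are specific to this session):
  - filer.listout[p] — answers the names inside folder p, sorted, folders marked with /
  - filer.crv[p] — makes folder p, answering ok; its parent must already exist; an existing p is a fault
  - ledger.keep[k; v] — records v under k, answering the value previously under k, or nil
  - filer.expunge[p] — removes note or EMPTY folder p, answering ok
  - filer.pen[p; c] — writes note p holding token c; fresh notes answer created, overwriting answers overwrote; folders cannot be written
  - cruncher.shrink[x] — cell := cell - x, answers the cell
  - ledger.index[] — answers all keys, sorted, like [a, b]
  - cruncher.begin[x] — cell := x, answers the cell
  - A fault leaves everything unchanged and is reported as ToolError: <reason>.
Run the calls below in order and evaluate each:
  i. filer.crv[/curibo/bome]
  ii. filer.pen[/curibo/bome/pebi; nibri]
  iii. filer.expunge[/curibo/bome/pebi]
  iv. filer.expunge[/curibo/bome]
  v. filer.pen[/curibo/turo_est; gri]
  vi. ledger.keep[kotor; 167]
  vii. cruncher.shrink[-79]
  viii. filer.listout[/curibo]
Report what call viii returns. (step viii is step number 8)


Answer: [brofump/, turo_est]

Derivation:
$ filer.crv p='/curibo/bome'
  ok
$ filer.pen p='/curibo/bome/pebi' c='nibri'
  created
$ filer.expunge p='/curibo/bome/pebi'
  ok
$ filer.expunge p='/curibo/bome'
  ok
$ filer.pen p='/curibo/turo_est' c='gri'
  created
$ ledger.keep k='kotor' v='167'
  nil
$ cruncher.shrink x='-79'
  79
$ filer.listout p='/curibo'
  [brofump/, turo_est]


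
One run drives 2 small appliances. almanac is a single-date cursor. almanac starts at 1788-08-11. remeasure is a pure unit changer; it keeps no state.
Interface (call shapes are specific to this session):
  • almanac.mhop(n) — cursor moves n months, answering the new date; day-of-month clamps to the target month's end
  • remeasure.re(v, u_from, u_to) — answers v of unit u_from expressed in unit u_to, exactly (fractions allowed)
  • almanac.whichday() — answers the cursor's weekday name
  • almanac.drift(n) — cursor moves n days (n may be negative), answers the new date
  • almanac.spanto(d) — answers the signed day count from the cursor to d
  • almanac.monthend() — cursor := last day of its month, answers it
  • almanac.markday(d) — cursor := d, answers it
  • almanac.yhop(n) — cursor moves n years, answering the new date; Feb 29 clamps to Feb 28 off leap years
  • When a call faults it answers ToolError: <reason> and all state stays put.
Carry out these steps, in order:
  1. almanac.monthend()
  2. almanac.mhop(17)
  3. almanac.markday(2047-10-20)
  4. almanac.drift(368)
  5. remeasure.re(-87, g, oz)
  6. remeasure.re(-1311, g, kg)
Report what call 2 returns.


Answer: 1790-01-31

Derivation:
$ monthend
[out] 1788-08-31
$ mhop 17
[out] 1790-01-31
$ markday 2047-10-20
[out] 2047-10-20
$ drift 368
[out] 2048-10-22
$ re -87 g oz
[out] -139200000/45359237
$ re -1311 g kg
[out] -1311/1000


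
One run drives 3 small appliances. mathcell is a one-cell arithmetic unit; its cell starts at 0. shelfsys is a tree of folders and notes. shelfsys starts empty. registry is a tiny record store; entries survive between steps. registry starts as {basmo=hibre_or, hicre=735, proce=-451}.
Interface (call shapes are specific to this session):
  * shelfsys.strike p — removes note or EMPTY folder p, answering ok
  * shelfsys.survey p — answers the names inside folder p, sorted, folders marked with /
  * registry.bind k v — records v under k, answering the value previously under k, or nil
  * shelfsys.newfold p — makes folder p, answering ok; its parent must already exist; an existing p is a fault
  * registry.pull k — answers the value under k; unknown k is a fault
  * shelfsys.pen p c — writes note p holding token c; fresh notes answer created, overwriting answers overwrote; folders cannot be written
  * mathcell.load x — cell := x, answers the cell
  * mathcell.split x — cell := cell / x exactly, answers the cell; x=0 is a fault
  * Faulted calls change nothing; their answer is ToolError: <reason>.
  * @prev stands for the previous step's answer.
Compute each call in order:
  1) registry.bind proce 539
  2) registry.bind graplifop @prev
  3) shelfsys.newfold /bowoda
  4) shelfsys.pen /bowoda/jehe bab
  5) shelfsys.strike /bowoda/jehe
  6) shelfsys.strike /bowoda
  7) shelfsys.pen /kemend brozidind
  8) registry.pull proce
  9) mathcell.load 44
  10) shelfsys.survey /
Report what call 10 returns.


Answer: [kemend]

Derivation:
Step: bind[k→proce; v→539]
Result: -451
Step: bind[k→graplifop; v→@prev]
Result: nil
Step: newfold[p→/bowoda]
Result: ok
Step: pen[p→/bowoda/jehe; c→bab]
Result: created
Step: strike[p→/bowoda/jehe]
Result: ok
Step: strike[p→/bowoda]
Result: ok
Step: pen[p→/kemend; c→brozidind]
Result: created
Step: pull[k→proce]
Result: 539
Step: load[x→44]
Result: 44
Step: survey[p→/]
Result: [kemend]


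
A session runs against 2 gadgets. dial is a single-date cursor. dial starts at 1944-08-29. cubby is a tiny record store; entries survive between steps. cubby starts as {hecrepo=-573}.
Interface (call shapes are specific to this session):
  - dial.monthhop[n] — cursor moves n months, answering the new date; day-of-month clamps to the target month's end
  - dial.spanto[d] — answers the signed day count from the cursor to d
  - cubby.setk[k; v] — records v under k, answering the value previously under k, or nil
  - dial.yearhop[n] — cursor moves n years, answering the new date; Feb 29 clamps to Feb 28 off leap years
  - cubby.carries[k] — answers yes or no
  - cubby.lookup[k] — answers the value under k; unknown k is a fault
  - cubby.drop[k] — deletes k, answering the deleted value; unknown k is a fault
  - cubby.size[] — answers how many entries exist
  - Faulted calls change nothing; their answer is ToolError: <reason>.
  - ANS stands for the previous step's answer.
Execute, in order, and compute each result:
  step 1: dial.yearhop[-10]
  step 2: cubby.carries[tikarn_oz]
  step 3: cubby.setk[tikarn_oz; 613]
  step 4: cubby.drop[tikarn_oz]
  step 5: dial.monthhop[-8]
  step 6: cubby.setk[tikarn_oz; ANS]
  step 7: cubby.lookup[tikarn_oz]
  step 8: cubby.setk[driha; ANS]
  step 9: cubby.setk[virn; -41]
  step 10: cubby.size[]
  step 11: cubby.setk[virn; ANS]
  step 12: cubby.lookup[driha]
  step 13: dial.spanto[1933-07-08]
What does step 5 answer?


Answer: 1933-12-29

Derivation:
→ yearhop(n→-10)
← 1934-08-29
→ carries(k→tikarn_oz)
← no
→ setk(k→tikarn_oz, v→613)
← nil
→ drop(k→tikarn_oz)
← 613
→ monthhop(n→-8)
← 1933-12-29
→ setk(k→tikarn_oz, v→ANS)
← nil
→ lookup(k→tikarn_oz)
← 1933-12-29
→ setk(k→driha, v→ANS)
← nil
→ setk(k→virn, v→-41)
← nil
→ size()
← 4
→ setk(k→virn, v→ANS)
← -41
→ lookup(k→driha)
← 1933-12-29
→ spanto(d→1933-07-08)
← -174


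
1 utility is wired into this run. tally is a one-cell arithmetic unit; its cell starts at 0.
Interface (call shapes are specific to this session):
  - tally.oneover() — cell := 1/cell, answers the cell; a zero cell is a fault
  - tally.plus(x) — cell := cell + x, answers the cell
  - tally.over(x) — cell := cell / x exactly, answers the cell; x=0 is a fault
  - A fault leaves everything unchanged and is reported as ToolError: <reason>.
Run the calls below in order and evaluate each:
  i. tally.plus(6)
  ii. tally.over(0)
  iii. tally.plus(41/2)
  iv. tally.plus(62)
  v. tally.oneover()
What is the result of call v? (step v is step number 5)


Answer: 2/177

Derivation:
→ tally.plus(x→6)
← 6
→ tally.over(x→0)
← ToolError: division by zero
→ tally.plus(x→41/2)
← 53/2
→ tally.plus(x→62)
← 177/2
→ tally.oneover()
← 2/177


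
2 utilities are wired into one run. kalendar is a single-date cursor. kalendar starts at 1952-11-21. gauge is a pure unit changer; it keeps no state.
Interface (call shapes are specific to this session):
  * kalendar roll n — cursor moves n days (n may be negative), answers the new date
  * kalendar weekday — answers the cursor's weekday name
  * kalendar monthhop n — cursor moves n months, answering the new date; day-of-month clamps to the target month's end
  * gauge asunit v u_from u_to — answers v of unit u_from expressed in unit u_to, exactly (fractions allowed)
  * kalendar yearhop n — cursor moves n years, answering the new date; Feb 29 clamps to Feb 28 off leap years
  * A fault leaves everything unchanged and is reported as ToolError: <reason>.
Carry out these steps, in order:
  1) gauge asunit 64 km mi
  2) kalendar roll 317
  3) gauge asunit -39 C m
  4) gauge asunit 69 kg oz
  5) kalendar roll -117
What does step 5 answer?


Answer: 1953-06-09

Derivation:
I invoke gauge asunit on v: 64, u_from: km, u_to: mi, which returns 500000/12573.
Calling kalendar roll on n: 317, giving 1953-10-04.
I try gauge asunit on v: -39, u_from: C, u_to: m, and get ToolError: incompatible units.
I call gauge asunit on v: 69, u_from: kg, u_to: oz, and see 110400000000/45359237.
I run kalendar roll on n: -117, and get 1953-06-09.


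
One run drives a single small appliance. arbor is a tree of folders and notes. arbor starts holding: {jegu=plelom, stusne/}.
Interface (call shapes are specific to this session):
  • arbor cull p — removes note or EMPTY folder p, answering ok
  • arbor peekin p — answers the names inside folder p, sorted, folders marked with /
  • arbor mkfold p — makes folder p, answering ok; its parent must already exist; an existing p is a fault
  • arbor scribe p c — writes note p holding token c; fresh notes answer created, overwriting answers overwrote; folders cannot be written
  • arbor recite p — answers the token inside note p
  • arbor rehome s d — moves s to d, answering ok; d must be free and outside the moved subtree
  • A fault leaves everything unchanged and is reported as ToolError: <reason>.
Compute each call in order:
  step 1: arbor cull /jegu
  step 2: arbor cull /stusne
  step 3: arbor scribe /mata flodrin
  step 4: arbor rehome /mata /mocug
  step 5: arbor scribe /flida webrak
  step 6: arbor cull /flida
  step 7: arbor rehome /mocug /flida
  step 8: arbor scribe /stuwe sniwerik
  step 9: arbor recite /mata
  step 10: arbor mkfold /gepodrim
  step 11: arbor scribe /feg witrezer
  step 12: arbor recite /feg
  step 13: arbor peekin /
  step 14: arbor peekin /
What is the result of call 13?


Answer: [feg, flida, gepodrim/, stuwe]

Derivation:
-> arbor cull(p='/jegu')
<- ok
-> arbor cull(p='/stusne')
<- ok
-> arbor scribe(p='/mata', c='flodrin')
<- created
-> arbor rehome(s='/mata', d='/mocug')
<- ok
-> arbor scribe(p='/flida', c='webrak')
<- created
-> arbor cull(p='/flida')
<- ok
-> arbor rehome(s='/mocug', d='/flida')
<- ok
-> arbor scribe(p='/stuwe', c='sniwerik')
<- created
-> arbor recite(p='/mata')
<- ToolError: not found
-> arbor mkfold(p='/gepodrim')
<- ok
-> arbor scribe(p='/feg', c='witrezer')
<- created
-> arbor recite(p='/feg')
<- witrezer
-> arbor peekin(p='/')
<- [feg, flida, gepodrim/, stuwe]
-> arbor peekin(p='/')
<- [feg, flida, gepodrim/, stuwe]


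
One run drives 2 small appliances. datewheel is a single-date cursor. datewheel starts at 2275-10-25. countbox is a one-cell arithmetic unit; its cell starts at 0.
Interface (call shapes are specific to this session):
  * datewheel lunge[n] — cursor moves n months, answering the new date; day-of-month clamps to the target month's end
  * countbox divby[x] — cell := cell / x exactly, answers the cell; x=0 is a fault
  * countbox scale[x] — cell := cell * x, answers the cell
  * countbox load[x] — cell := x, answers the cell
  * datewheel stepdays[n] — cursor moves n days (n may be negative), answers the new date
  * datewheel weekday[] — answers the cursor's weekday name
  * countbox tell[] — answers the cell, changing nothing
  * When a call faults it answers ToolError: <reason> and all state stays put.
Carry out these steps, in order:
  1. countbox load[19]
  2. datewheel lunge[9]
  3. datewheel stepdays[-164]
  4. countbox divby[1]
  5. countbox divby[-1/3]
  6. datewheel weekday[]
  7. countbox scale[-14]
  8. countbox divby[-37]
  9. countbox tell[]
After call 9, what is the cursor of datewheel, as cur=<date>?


Answer: cur=2276-02-12

Derivation:
Do: countbox load[x: 19]
See: 19
Do: datewheel lunge[n: 9]
See: 2276-07-25
Do: datewheel stepdays[n: -164]
See: 2276-02-12
Do: countbox divby[x: 1]
See: 19
Do: countbox divby[x: -1/3]
See: -57
Do: datewheel weekday[]
See: Saturday
Do: countbox scale[x: -14]
See: 798
Do: countbox divby[x: -37]
See: -798/37
Do: countbox tell[]
See: -798/37


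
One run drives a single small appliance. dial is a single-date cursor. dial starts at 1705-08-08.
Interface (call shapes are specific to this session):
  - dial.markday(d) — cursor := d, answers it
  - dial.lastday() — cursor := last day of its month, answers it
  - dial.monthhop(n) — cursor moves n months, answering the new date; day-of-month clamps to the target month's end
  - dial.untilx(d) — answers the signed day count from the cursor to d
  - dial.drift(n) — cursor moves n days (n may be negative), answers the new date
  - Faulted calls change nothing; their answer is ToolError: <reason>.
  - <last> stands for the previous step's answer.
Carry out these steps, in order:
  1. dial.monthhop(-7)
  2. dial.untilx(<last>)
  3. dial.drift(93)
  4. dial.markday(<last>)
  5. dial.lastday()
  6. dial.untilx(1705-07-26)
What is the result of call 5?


I try dial.monthhop with n='-7', → 1705-01-08.
I invoke dial.untilx with d='<last>', giving 0.
I call dial.drift with n='93', and observe 1705-04-11.
I run dial.markday with d='<last>', which returns 1705-04-11.
Then dial.lastday, which returns 1705-04-30.
I invoke dial.untilx with d='1705-07-26', → 87.

Answer: 1705-04-30


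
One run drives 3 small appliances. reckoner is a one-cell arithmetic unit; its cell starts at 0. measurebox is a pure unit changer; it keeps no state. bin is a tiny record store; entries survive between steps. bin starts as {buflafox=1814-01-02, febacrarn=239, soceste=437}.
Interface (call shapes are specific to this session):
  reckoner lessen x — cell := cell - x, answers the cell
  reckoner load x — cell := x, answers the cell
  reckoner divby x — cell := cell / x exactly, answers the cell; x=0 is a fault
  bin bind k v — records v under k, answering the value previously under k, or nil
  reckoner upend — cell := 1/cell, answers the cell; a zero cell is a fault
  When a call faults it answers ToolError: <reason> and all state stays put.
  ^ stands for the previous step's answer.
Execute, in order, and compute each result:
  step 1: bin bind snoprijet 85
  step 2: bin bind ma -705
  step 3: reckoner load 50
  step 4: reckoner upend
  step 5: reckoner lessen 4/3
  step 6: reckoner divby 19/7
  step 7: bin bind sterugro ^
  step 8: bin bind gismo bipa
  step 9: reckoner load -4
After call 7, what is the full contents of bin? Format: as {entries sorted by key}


Answer: {buflafox=1814-01-02, febacrarn=239, ma=-705, snoprijet=85, soceste=437, sterugro=-1379/2850}

Derivation:
Act: bin bind[k: snoprijet; v: 85]
Obs: nil
Act: bin bind[k: ma; v: -705]
Obs: nil
Act: reckoner load[x: 50]
Obs: 50
Act: reckoner upend[]
Obs: 1/50
Act: reckoner lessen[x: 4/3]
Obs: -197/150
Act: reckoner divby[x: 19/7]
Obs: -1379/2850
Act: bin bind[k: sterugro; v: ^]
Obs: nil
Act: bin bind[k: gismo; v: bipa]
Obs: nil
Act: reckoner load[x: -4]
Obs: -4


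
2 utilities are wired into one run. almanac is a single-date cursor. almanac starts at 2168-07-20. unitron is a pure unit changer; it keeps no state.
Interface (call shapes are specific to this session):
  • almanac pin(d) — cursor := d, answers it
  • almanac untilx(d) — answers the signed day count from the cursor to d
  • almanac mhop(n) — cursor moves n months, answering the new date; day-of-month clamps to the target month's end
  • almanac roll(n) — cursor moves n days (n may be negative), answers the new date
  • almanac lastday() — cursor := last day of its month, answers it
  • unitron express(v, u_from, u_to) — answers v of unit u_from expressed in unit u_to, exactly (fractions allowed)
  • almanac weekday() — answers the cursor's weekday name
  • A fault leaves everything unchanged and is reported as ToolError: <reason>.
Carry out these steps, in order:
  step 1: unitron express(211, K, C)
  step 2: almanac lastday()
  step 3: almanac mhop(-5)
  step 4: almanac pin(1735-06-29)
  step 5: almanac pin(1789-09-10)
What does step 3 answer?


Answer: 2168-02-29

Derivation:
# unitron express(v: 211, u_from: K, u_to: C) ~> -1243/20
# almanac lastday() ~> 2168-07-31
# almanac mhop(n: -5) ~> 2168-02-29
# almanac pin(d: 1735-06-29) ~> 1735-06-29
# almanac pin(d: 1789-09-10) ~> 1789-09-10


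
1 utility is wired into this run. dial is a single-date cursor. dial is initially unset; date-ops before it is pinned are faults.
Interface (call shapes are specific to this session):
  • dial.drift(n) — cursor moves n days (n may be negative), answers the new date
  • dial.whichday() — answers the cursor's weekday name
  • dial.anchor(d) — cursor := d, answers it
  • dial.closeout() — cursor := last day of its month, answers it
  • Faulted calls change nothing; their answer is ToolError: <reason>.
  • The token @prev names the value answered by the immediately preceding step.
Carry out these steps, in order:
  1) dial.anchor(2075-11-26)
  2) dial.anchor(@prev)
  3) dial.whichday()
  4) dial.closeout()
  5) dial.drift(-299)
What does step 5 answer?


Answer: 2075-02-04

Derivation:
I use anchor using d: 2075-11-26, giving 2075-11-26.
Invoking anchor using d: @prev, giving 2075-11-26.
I run whichday(), and get Tuesday.
I try closeout(), which returns 2075-11-30.
Invoking drift using n: -299, and see 2075-02-04.


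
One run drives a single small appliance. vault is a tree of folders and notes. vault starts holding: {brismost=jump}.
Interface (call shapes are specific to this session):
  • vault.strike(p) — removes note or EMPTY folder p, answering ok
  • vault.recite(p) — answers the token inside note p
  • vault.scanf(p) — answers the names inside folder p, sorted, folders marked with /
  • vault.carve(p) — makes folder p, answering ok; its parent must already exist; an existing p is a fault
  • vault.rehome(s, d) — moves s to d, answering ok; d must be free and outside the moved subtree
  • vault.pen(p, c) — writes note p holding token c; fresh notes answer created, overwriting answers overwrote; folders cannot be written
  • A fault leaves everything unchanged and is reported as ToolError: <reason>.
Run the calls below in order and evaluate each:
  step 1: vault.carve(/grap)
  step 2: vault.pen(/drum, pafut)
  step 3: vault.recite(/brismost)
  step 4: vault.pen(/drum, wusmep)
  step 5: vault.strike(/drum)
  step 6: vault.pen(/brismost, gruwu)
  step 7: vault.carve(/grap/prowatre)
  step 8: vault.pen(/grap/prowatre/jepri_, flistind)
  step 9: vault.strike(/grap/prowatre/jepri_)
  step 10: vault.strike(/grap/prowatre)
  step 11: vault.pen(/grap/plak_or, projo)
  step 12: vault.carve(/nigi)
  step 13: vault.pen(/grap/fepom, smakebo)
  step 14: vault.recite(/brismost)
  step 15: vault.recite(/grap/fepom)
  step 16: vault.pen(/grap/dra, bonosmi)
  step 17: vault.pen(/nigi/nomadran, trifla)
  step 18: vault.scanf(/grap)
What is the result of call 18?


% 1. vault.carve(/grap) == ok
% 2. vault.pen(/drum, pafut) == created
% 3. vault.recite(/brismost) == jump
% 4. vault.pen(/drum, wusmep) == overwrote
% 5. vault.strike(/drum) == ok
% 6. vault.pen(/brismost, gruwu) == overwrote
% 7. vault.carve(/grap/prowatre) == ok
% 8. vault.pen(/grap/prowatre/jepri_, flistind) == created
% 9. vault.strike(/grap/prowatre/jepri_) == ok
% 10. vault.strike(/grap/prowatre) == ok
% 11. vault.pen(/grap/plak_or, projo) == created
% 12. vault.carve(/nigi) == ok
% 13. vault.pen(/grap/fepom, smakebo) == created
% 14. vault.recite(/brismost) == gruwu
% 15. vault.recite(/grap/fepom) == smakebo
% 16. vault.pen(/grap/dra, bonosmi) == created
% 17. vault.pen(/nigi/nomadran, trifla) == created
% 18. vault.scanf(/grap) == [dra, fepom, plak_or]

Answer: [dra, fepom, plak_or]


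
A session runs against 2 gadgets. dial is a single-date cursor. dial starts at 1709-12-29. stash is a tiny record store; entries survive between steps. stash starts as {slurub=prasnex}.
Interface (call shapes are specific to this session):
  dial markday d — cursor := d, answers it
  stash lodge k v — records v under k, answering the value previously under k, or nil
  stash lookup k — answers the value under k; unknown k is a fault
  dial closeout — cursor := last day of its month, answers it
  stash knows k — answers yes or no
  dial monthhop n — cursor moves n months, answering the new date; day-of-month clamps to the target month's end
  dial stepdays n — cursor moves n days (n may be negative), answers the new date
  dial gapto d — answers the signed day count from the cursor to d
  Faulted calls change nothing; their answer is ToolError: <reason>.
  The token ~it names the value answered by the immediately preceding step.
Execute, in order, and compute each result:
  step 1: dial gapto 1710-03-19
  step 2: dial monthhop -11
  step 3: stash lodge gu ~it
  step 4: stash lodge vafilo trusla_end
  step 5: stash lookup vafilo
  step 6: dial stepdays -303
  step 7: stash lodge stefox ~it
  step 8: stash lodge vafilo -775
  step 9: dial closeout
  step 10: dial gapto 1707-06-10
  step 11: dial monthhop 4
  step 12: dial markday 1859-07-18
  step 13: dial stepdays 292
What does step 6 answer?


Answer: 1708-04-01

Derivation:
% dial gapto d: 1710-03-19
[out] 80
% dial monthhop n: -11
[out] 1709-01-29
% stash lodge k: gu v: ~it
[out] nil
% stash lodge k: vafilo v: trusla_end
[out] nil
% stash lookup k: vafilo
[out] trusla_end
% dial stepdays n: -303
[out] 1708-04-01
% stash lodge k: stefox v: ~it
[out] nil
% stash lodge k: vafilo v: -775
[out] trusla_end
% dial closeout
[out] 1708-04-30
% dial gapto d: 1707-06-10
[out] -325
% dial monthhop n: 4
[out] 1708-08-30
% dial markday d: 1859-07-18
[out] 1859-07-18
% dial stepdays n: 292
[out] 1860-05-05


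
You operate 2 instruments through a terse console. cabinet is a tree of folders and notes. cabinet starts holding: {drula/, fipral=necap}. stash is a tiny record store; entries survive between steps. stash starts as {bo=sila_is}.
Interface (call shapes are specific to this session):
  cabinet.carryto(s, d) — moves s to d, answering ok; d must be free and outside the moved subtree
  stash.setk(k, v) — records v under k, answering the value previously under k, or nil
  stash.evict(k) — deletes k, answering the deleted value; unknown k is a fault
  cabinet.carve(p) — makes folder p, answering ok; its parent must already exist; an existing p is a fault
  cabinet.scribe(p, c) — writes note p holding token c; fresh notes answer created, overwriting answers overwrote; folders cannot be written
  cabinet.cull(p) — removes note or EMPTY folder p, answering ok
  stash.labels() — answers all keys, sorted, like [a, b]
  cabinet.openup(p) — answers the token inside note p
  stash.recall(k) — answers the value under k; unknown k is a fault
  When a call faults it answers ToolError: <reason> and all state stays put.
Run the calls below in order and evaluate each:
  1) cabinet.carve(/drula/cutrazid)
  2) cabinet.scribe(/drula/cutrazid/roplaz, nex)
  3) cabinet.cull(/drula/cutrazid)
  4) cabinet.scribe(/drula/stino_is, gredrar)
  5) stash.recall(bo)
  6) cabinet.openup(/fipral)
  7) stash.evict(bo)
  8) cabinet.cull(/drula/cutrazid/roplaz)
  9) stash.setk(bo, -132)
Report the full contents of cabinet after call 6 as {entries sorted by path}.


Now I run cabinet.carve using /drula/cutrazid, → ok.
Using cabinet.scribe using /drula/cutrazid/roplaz, nex, and see created.
I run cabinet.cull using /drula/cutrazid, giving ToolError: not empty.
Now I run cabinet.scribe using /drula/stino_is, gredrar, — result: created.
Calling stash.recall using bo, yielding sila_is.
Next I call cabinet.openup using /fipral, and see necap.
I use stash.evict using bo, and observe sila_is.
Then cabinet.cull using /drula/cutrazid/roplaz, and see ok.
Using stash.setk using bo, -132, yielding nil.

Answer: {drula/, drula/cutrazid/, drula/cutrazid/roplaz=nex, drula/stino_is=gredrar, fipral=necap}


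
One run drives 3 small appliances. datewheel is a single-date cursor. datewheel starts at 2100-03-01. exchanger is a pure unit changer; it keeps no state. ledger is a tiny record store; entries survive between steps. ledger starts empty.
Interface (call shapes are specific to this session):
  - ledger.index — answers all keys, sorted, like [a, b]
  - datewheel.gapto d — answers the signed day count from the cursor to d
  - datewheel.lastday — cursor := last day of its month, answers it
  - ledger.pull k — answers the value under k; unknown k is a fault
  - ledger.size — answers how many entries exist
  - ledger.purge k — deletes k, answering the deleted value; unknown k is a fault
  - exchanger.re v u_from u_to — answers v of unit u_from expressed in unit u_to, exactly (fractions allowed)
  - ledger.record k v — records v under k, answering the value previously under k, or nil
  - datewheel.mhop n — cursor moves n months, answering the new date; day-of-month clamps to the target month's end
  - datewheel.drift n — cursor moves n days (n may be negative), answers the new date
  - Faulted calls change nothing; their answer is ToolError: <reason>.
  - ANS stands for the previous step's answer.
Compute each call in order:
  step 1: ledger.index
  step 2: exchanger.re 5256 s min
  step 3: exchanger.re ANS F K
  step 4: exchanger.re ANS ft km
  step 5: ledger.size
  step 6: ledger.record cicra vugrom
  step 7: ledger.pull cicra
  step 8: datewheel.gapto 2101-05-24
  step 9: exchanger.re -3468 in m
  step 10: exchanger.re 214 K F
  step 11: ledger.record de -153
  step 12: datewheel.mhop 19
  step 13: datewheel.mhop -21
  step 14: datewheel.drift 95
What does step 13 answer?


Answer: 2100-01-01

Derivation:
% index
= []
% re v→5256 u_from→s u_to→min
= 438/5
% re v→ANS u_from→F u_to→K
= 54727/180
% re v→ANS u_from→ft u_to→km
= 6950329/75000000
% size
= 0
% record k→cicra v→vugrom
= nil
% pull k→cicra
= vugrom
% gapto d→2101-05-24
= 449
% re v→-3468 u_from→in u_to→m
= -110109/1250
% re v→214 u_from→K u_to→F
= -7447/100
% record k→de v→-153
= nil
% mhop n→19
= 2101-10-01
% mhop n→-21
= 2100-01-01
% drift n→95
= 2100-04-06


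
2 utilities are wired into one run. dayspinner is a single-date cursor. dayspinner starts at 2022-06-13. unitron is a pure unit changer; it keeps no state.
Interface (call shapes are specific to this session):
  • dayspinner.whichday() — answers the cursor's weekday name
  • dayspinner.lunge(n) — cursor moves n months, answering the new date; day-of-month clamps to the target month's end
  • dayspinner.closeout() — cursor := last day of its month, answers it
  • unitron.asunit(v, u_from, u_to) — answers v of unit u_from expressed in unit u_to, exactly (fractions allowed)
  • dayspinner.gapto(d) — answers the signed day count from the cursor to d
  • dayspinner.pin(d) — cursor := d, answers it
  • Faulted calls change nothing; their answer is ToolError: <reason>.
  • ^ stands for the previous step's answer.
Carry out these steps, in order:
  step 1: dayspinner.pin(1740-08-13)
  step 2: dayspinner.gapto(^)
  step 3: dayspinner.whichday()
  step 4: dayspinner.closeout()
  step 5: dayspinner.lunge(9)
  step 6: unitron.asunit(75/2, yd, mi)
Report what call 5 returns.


Answer: 1741-05-31

Derivation:
-> dayspinner.pin(1740-08-13)
<- 1740-08-13
-> dayspinner.gapto(^)
<- 0
-> dayspinner.whichday()
<- Saturday
-> dayspinner.closeout()
<- 1740-08-31
-> dayspinner.lunge(9)
<- 1741-05-31
-> unitron.asunit(75/2, yd, mi)
<- 15/704


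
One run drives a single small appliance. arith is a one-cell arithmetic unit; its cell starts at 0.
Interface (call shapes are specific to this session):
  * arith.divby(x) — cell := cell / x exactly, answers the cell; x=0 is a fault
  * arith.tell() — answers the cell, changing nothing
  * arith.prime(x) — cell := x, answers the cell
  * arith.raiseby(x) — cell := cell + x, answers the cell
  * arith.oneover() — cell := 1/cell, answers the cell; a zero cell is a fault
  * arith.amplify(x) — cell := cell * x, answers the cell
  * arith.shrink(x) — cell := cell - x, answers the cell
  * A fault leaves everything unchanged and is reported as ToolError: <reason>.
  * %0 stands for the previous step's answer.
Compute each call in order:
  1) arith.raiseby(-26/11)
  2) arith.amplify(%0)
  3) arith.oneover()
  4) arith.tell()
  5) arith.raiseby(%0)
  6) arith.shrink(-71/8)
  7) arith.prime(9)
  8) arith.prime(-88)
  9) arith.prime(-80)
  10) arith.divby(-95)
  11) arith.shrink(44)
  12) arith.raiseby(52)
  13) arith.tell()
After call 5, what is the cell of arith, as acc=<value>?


Answer: acc=121/338

Derivation:
==> arith.raiseby(x→-26/11)
<== -26/11
==> arith.amplify(x→%0)
<== 676/121
==> arith.oneover()
<== 121/676
==> arith.tell()
<== 121/676
==> arith.raiseby(x→%0)
<== 121/338
==> arith.shrink(x→-71/8)
<== 12483/1352
==> arith.prime(x→9)
<== 9
==> arith.prime(x→-88)
<== -88
==> arith.prime(x→-80)
<== -80
==> arith.divby(x→-95)
<== 16/19
==> arith.shrink(x→44)
<== -820/19
==> arith.raiseby(x→52)
<== 168/19
==> arith.tell()
<== 168/19


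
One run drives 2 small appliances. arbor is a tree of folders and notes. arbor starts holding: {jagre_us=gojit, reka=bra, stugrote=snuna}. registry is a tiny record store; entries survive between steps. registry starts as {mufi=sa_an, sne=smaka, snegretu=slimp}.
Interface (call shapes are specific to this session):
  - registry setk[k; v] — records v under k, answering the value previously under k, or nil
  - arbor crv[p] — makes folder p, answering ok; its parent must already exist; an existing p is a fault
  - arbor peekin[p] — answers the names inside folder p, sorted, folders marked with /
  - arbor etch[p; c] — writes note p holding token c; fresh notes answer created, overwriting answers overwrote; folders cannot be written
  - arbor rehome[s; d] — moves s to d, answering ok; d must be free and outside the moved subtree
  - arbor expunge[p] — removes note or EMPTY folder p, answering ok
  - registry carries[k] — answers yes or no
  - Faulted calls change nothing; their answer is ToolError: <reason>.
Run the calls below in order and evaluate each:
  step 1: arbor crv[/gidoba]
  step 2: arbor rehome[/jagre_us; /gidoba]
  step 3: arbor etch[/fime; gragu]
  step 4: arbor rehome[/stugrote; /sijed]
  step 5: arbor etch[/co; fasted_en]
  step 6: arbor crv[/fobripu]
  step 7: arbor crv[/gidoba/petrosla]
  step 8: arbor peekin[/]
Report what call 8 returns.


CALL arbor crv[p→/gidoba]
RET  ok
CALL arbor rehome[s→/jagre_us; d→/gidoba]
RET  ToolError: exists
CALL arbor etch[p→/fime; c→gragu]
RET  created
CALL arbor rehome[s→/stugrote; d→/sijed]
RET  ok
CALL arbor etch[p→/co; c→fasted_en]
RET  created
CALL arbor crv[p→/fobripu]
RET  ok
CALL arbor crv[p→/gidoba/petrosla]
RET  ok
CALL arbor peekin[p→/]
RET  [co, fime, fobripu/, gidoba/, jagre_us, reka, sijed]

Answer: [co, fime, fobripu/, gidoba/, jagre_us, reka, sijed]


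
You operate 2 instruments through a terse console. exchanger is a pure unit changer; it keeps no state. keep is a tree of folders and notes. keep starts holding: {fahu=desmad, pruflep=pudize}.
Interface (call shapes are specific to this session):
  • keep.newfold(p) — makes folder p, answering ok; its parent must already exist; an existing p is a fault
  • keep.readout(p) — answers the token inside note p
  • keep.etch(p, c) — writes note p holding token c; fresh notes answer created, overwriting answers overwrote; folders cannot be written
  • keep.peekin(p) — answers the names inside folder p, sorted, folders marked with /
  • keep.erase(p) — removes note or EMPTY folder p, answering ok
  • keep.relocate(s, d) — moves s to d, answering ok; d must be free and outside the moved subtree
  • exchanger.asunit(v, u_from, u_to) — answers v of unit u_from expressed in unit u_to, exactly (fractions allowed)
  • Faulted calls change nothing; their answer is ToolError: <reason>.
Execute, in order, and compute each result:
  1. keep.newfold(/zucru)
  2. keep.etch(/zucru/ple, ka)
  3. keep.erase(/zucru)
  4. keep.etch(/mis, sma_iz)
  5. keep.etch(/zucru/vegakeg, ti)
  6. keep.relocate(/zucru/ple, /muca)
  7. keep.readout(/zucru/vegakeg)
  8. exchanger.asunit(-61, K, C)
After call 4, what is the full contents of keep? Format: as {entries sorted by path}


==> keep.newfold(p='/zucru')
<== ok
==> keep.etch(p='/zucru/ple', c='ka')
<== created
==> keep.erase(p='/zucru')
<== ToolError: not empty
==> keep.etch(p='/mis', c='sma_iz')
<== created
==> keep.etch(p='/zucru/vegakeg', c='ti')
<== created
==> keep.relocate(s='/zucru/ple', d='/muca')
<== ok
==> keep.readout(p='/zucru/vegakeg')
<== ti
==> exchanger.asunit(v='-61', u_from='K', u_to='C')
<== -6683/20

Answer: {fahu=desmad, mis=sma_iz, pruflep=pudize, zucru/, zucru/ple=ka}
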